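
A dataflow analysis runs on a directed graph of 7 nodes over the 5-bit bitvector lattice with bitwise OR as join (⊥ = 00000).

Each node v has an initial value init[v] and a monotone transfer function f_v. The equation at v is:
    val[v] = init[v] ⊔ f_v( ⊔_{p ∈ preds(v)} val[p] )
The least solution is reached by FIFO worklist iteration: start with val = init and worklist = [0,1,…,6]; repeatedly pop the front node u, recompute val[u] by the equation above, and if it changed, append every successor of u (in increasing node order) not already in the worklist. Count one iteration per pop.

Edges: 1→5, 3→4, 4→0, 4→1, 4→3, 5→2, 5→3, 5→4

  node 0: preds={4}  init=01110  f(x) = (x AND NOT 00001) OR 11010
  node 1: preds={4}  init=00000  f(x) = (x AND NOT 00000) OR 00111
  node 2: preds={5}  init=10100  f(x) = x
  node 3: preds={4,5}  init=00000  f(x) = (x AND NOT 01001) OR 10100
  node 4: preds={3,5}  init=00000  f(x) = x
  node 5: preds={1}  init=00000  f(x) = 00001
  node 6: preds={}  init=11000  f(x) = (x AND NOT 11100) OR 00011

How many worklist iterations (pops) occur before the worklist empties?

Trace (16 dequeues):
  [1] u=0 | in 00000 | out 11110 | prev 01110 | push {}
  [2] u=1 | in 00000 | out 00111 | prev 00000 | push {}
  [3] u=2 | in 00000 | out 10100 | ==
  [4] u=3 | in 00000 | out 10100 | prev 00000 | push {}
  [5] u=4 | in 10100 | out 10100 | prev 00000 | push {0,1,3}
  [6] u=5 | in 00111 | out 00001 | prev 00000 | push {2,4}
  [7] u=6 | in 00000 | out 11011 | prev 11000 | push {}
  [8] u=0 | in 10100 | out 11110 | ==
  [9] u=1 | in 10100 | out 10111 | prev 00111 | push {5}
  [10] u=3 | in 10101 | out 10100 | ==
  [11] u=2 | in 00001 | out 10101 | prev 10100 | push {}
  [12] u=4 | in 10101 | out 10101 | prev 10100 | push {0,1,3}
  [13] u=5 | in 10111 | out 00001 | ==
  [14] u=0 | in 10101 | out 11110 | ==
  [15] u=1 | in 10101 | out 10111 | ==
  [16] u=3 | in 10101 | out 10100 | ==

Converged values:
  [0] 11110
  [1] 10111
  [2] 10101
  [3] 10100
  [4] 10101
  [5] 00001
  [6] 11011

16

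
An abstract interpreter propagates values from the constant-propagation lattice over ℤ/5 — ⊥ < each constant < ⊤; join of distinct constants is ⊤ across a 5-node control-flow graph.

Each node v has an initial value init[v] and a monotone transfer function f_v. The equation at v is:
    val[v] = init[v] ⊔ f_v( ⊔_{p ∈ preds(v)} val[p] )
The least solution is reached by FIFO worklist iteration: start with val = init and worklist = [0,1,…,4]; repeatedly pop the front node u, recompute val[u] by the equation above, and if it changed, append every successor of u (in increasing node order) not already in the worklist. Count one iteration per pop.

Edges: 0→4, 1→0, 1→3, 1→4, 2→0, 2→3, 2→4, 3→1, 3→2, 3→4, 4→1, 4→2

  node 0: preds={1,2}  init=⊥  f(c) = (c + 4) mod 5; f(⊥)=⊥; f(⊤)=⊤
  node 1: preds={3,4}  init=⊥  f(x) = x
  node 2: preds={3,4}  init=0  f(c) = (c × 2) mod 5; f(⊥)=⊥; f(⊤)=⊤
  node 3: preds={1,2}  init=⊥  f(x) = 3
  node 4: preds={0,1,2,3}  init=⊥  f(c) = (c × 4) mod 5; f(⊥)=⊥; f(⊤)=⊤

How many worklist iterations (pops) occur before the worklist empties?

Worklist (10 pops):
  #1 pop 0: in=0 → 4 (was ⊥); enqueue []
  #2 pop 1: in=⊥ → ⊥ (no change)
  #3 pop 2: in=⊥ → 0 (no change)
  #4 pop 3: in=0 → 3 (was ⊥); enqueue [1,2]
  #5 pop 4: in=⊤ → ⊤ (was ⊥); enqueue []
  #6 pop 1: in=⊤ → ⊤ (was ⊥); enqueue [0,3,4]
  #7 pop 2: in=⊤ → ⊤ (was 0); enqueue []
  #8 pop 0: in=⊤ → ⊤ (was 4); enqueue []
  #9 pop 3: in=⊤ → 3 (no change)
  #10 pop 4: in=⊤ → ⊤ (no change)

Fixpoint:
  val[0] = ⊤
  val[1] = ⊤
  val[2] = ⊤
  val[3] = 3
  val[4] = ⊤

10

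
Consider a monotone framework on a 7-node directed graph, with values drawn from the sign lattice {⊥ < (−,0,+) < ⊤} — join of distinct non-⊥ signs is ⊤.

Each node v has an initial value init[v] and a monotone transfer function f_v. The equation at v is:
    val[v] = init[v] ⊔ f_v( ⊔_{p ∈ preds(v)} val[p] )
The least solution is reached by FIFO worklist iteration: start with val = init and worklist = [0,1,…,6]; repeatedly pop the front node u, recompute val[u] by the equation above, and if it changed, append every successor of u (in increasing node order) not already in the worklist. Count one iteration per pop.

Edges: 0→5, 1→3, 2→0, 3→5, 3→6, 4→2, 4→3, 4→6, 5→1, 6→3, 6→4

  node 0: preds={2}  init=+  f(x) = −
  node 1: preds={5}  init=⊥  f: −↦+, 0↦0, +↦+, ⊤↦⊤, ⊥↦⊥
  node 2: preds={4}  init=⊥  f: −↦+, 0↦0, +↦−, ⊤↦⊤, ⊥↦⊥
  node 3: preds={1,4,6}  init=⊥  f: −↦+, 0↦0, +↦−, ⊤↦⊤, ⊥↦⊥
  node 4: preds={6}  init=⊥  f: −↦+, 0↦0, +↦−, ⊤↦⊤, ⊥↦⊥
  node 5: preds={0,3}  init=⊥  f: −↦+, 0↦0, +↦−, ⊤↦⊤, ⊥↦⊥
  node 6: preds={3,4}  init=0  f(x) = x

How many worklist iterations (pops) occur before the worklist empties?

20

Trace (20 dequeues):
  [1] u=0 | in ⊥ | out ⊤ | prev + | push {}
  [2] u=1 | in ⊥ | out ⊥ | ==
  [3] u=2 | in ⊥ | out ⊥ | ==
  [4] u=3 | in 0 | out 0 | prev ⊥ | push {}
  [5] u=4 | in 0 | out 0 | prev ⊥ | push {2,3}
  [6] u=5 | in ⊤ | out ⊤ | prev ⊥ | push {1}
  [7] u=6 | in 0 | out 0 | ==
  [8] u=2 | in 0 | out 0 | prev ⊥ | push {0}
  [9] u=3 | in 0 | out 0 | ==
  [10] u=1 | in ⊤ | out ⊤ | prev ⊥ | push {3}
  [11] u=0 | in 0 | out ⊤ | ==
  [12] u=3 | in ⊤ | out ⊤ | prev 0 | push {5,6}
  [13] u=5 | in ⊤ | out ⊤ | ==
  [14] u=6 | in ⊤ | out ⊤ | prev 0 | push {3,4}
  [15] u=3 | in ⊤ | out ⊤ | ==
  [16] u=4 | in ⊤ | out ⊤ | prev 0 | push {2,3,6}
  [17] u=2 | in ⊤ | out ⊤ | prev 0 | push {0}
  [18] u=3 | in ⊤ | out ⊤ | ==
  [19] u=6 | in ⊤ | out ⊤ | ==
  [20] u=0 | in ⊤ | out ⊤ | ==

Converged values:
  [0] ⊤
  [1] ⊤
  [2] ⊤
  [3] ⊤
  [4] ⊤
  [5] ⊤
  [6] ⊤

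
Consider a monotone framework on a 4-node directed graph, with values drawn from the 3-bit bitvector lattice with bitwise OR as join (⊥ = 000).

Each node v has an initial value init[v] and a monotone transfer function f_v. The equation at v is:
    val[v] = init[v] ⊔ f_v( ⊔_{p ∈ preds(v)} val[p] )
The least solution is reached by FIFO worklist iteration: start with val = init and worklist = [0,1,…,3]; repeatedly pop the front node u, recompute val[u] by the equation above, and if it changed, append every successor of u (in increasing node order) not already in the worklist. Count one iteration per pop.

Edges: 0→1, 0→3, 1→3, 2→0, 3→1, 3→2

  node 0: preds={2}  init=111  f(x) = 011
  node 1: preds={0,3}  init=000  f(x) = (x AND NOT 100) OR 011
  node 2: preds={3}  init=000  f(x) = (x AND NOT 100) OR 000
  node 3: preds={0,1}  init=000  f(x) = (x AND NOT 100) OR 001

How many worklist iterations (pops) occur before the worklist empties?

7

Iteration log — 7 steps:
  step 1. node 0  ⊔preds=000  new=111  stable
  step 2. node 1  ⊔preds=111  new=011  old=000  +wl: 
  step 3. node 2  ⊔preds=000  new=000  stable
  step 4. node 3  ⊔preds=111  new=011  old=000  +wl: 1,2
  step 5. node 1  ⊔preds=111  new=011  stable
  step 6. node 2  ⊔preds=011  new=011  old=000  +wl: 0
  step 7. node 0  ⊔preds=011  new=111  stable

Least fixpoint reached:
  node 0: 111
  node 1: 011
  node 2: 011
  node 3: 011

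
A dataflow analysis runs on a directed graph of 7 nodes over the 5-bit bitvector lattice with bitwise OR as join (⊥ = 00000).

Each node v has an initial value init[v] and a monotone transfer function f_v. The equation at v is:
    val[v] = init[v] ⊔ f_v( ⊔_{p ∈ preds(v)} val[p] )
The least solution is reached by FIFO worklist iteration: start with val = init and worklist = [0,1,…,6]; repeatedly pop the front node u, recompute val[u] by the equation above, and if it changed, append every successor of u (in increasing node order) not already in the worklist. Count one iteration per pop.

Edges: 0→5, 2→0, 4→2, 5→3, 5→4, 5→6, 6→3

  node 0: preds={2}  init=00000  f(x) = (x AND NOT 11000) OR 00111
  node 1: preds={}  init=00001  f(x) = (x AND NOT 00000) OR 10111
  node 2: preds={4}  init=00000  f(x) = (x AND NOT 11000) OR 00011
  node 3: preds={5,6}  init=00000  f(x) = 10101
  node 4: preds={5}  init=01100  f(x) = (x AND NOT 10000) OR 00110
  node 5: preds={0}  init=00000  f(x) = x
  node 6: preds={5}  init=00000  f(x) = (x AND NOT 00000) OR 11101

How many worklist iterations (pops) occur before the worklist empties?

12

Iteration log — 12 steps:
  step 1. node 0  ⊔preds=00000  new=00111  old=00000  +wl: 
  step 2. node 1  ⊔preds=00000  new=10111  old=00001  +wl: 
  step 3. node 2  ⊔preds=01100  new=00111  old=00000  +wl: 0
  step 4. node 3  ⊔preds=00000  new=10101  old=00000  +wl: 
  step 5. node 4  ⊔preds=00000  new=01110  old=01100  +wl: 2
  step 6. node 5  ⊔preds=00111  new=00111  old=00000  +wl: 3,4
  step 7. node 6  ⊔preds=00111  new=11111  old=00000  +wl: 
  step 8. node 0  ⊔preds=00111  new=00111  stable
  step 9. node 2  ⊔preds=01110  new=00111  stable
  step 10. node 3  ⊔preds=11111  new=10101  stable
  step 11. node 4  ⊔preds=00111  new=01111  old=01110  +wl: 2
  step 12. node 2  ⊔preds=01111  new=00111  stable

Least fixpoint reached:
  node 0: 00111
  node 1: 10111
  node 2: 00111
  node 3: 10101
  node 4: 01111
  node 5: 00111
  node 6: 11111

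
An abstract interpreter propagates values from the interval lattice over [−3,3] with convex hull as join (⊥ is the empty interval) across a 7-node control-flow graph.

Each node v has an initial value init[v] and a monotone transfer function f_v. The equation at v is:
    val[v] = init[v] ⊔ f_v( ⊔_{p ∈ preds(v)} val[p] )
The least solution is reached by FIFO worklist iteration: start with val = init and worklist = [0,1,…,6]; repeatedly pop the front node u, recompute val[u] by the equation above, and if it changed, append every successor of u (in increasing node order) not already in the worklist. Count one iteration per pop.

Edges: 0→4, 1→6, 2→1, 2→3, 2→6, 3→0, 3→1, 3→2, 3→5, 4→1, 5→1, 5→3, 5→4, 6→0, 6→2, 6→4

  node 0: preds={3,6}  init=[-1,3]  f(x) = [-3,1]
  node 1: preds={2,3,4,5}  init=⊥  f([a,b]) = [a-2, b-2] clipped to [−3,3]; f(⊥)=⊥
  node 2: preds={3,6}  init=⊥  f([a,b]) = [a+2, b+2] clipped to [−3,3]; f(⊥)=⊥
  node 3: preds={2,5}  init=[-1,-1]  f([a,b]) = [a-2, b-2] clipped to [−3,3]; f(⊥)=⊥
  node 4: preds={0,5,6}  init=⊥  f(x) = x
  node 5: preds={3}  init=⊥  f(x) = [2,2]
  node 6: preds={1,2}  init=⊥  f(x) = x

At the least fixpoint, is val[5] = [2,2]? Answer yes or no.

Trace (21 dequeues):
  [1] u=0 | in [-1,-1] | out [-3,3] | prev [-1,3] | push {}
  [2] u=1 | in [-1,-1] | out [-3,-3] | prev ⊥ | push {}
  [3] u=2 | in [-1,-1] | out [1,1] | prev ⊥ | push {1}
  [4] u=3 | in [1,1] | out [-1,-1] | ==
  [5] u=4 | in [-3,3] | out [-3,3] | prev ⊥ | push {}
  [6] u=5 | in [-1,-1] | out [2,2] | prev ⊥ | push {3,4}
  [7] u=6 | in [-3,1] | out [-3,1] | prev ⊥ | push {0,2}
  [8] u=1 | in [-3,3] | out [-3,1] | prev [-3,-3] | push {6}
  [9] u=3 | in [1,2] | out [-1,0] | prev [-1,-1] | push {1,5}
  [10] u=4 | in [-3,3] | out [-3,3] | ==
  [11] u=0 | in [-3,1] | out [-3,3] | ==
  [12] u=2 | in [-3,1] | out [-1,3] | prev [1,1] | push {3}
  [13] u=6 | in [-3,3] | out [-3,3] | prev [-3,1] | push {0,2,4}
  [14] u=1 | in [-3,3] | out [-3,1] | ==
  [15] u=5 | in [-1,0] | out [2,2] | ==
  [16] u=3 | in [-1,3] | out [-3,1] | prev [-1,0] | push {1,5}
  [17] u=0 | in [-3,3] | out [-3,3] | ==
  [18] u=2 | in [-3,3] | out [-1,3] | ==
  [19] u=4 | in [-3,3] | out [-3,3] | ==
  [20] u=1 | in [-3,3] | out [-3,1] | ==
  [21] u=5 | in [-3,1] | out [2,2] | ==

Converged values:
  [0] [-3,3]
  [1] [-3,1]
  [2] [-1,3]
  [3] [-3,1]
  [4] [-3,3]
  [5] [2,2]
  [6] [-3,3]

yes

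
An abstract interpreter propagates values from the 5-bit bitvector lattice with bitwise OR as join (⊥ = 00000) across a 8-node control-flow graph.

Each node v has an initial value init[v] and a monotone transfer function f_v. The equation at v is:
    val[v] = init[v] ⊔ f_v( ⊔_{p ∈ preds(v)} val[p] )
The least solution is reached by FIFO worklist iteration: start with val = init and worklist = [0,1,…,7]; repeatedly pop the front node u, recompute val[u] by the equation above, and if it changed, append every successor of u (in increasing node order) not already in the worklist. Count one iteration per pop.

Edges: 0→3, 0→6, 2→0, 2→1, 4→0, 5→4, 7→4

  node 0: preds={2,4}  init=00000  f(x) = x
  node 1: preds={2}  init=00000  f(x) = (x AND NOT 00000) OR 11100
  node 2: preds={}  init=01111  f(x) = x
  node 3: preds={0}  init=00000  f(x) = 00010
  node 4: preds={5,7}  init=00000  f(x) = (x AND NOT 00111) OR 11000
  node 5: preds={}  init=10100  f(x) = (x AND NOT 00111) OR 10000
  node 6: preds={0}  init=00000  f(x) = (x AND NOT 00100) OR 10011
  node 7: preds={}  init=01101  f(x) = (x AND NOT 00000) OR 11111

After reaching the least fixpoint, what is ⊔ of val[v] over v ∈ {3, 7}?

Iteration log — 12 steps:
  step 1. node 0  ⊔preds=01111  new=01111  old=00000  +wl: 
  step 2. node 1  ⊔preds=01111  new=11111  old=00000  +wl: 
  step 3. node 2  ⊔preds=00000  new=01111  stable
  step 4. node 3  ⊔preds=01111  new=00010  old=00000  +wl: 
  step 5. node 4  ⊔preds=11101  new=11000  old=00000  +wl: 0
  step 6. node 5  ⊔preds=00000  new=10100  stable
  step 7. node 6  ⊔preds=01111  new=11011  old=00000  +wl: 
  step 8. node 7  ⊔preds=00000  new=11111  old=01101  +wl: 4
  step 9. node 0  ⊔preds=11111  new=11111  old=01111  +wl: 3,6
  step 10. node 4  ⊔preds=11111  new=11000  stable
  step 11. node 3  ⊔preds=11111  new=00010  stable
  step 12. node 6  ⊔preds=11111  new=11011  stable

Least fixpoint reached:
  node 0: 11111
  node 1: 11111
  node 2: 01111
  node 3: 00010
  node 4: 11000
  node 5: 10100
  node 6: 11011
  node 7: 11111

11111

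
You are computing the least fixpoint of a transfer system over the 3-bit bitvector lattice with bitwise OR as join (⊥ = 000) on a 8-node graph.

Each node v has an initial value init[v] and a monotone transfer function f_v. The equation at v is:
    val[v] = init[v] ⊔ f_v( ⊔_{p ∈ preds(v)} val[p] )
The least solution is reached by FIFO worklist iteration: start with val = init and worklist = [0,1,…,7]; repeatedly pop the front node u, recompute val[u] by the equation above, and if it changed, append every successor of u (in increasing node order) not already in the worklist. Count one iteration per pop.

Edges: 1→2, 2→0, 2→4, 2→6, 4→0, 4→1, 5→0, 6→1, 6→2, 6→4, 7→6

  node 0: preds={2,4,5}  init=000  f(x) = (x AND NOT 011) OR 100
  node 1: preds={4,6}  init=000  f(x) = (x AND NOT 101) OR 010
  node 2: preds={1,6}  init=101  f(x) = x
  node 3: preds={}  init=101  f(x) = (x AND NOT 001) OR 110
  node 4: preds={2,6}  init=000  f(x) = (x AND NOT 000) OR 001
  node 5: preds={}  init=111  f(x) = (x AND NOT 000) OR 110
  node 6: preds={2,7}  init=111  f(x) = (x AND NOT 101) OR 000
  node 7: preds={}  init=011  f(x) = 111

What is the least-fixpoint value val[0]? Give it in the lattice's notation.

100

Worklist (11 pops):
  #1 pop 0: in=111 → 100 (was 000); enqueue []
  #2 pop 1: in=111 → 010 (was 000); enqueue []
  #3 pop 2: in=111 → 111 (was 101); enqueue [0]
  #4 pop 3: in=000 → 111 (was 101); enqueue []
  #5 pop 4: in=111 → 111 (was 000); enqueue [1]
  #6 pop 5: in=000 → 111 (no change)
  #7 pop 6: in=111 → 111 (no change)
  #8 pop 7: in=000 → 111 (was 011); enqueue [6]
  #9 pop 0: in=111 → 100 (no change)
  #10 pop 1: in=111 → 010 (no change)
  #11 pop 6: in=111 → 111 (no change)

Fixpoint:
  val[0] = 100
  val[1] = 010
  val[2] = 111
  val[3] = 111
  val[4] = 111
  val[5] = 111
  val[6] = 111
  val[7] = 111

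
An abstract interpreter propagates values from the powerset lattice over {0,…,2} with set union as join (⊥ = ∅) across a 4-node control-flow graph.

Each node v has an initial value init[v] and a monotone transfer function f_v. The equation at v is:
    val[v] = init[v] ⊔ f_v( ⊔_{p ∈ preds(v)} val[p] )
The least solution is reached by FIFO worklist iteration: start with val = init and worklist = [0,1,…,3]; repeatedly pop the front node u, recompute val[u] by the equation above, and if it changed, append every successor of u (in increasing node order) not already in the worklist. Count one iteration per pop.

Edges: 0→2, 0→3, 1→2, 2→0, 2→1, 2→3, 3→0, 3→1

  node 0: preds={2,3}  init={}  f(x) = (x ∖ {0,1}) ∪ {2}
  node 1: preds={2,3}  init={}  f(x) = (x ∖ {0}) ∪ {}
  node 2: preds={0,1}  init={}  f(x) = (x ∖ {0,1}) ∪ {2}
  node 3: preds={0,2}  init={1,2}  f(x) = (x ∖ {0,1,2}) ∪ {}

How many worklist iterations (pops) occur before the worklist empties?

Worklist (6 pops):
  #1 pop 0: in={1,2} → {2} (was {}); enqueue []
  #2 pop 1: in={1,2} → {1,2} (was {}); enqueue []
  #3 pop 2: in={1,2} → {2} (was {}); enqueue [0,1]
  #4 pop 3: in={2} → {1,2} (no change)
  #5 pop 0: in={1,2} → {2} (no change)
  #6 pop 1: in={1,2} → {1,2} (no change)

Fixpoint:
  val[0] = {2}
  val[1] = {1,2}
  val[2] = {2}
  val[3] = {1,2}

6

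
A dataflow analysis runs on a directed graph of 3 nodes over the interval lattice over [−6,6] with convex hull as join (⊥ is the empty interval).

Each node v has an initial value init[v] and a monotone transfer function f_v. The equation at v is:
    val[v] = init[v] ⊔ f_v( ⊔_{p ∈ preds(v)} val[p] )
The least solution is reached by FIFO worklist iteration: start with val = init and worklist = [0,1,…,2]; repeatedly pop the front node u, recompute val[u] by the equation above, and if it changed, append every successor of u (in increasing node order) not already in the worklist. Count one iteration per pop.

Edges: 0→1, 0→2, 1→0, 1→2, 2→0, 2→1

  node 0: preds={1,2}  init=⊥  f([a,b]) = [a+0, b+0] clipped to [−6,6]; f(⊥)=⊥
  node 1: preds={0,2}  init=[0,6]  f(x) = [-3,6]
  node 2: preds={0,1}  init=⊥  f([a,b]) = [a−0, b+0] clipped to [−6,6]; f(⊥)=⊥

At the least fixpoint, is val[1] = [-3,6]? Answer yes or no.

yes

Trace (6 dequeues):
  [1] u=0 | in [0,6] | out [0,6] | prev ⊥ | push {}
  [2] u=1 | in [0,6] | out [-3,6] | prev [0,6] | push {0}
  [3] u=2 | in [-3,6] | out [-3,6] | prev ⊥ | push {1}
  [4] u=0 | in [-3,6] | out [-3,6] | prev [0,6] | push {2}
  [5] u=1 | in [-3,6] | out [-3,6] | ==
  [6] u=2 | in [-3,6] | out [-3,6] | ==

Converged values:
  [0] [-3,6]
  [1] [-3,6]
  [2] [-3,6]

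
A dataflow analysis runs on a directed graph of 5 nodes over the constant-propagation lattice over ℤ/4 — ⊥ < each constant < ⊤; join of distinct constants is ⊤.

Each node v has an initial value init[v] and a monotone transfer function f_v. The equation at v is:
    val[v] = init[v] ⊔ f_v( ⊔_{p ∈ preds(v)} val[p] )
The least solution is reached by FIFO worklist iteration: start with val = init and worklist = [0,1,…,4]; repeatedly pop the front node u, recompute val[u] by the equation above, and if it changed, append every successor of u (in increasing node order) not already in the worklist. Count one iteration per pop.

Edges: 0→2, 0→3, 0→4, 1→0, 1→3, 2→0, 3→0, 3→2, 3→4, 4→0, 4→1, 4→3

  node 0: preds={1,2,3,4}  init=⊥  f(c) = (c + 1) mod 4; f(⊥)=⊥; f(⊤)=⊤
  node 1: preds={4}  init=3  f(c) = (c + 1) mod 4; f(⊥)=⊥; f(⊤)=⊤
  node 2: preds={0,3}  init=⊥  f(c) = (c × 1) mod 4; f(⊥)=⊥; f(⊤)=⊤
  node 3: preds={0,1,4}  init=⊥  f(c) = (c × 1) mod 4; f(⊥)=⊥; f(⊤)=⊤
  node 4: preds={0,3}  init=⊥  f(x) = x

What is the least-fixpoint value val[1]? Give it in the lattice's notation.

Trace (11 dequeues):
  [1] u=0 | in 3 | out 0 | prev ⊥ | push {}
  [2] u=1 | in ⊥ | out 3 | ==
  [3] u=2 | in 0 | out 0 | prev ⊥ | push {0}
  [4] u=3 | in ⊤ | out ⊤ | prev ⊥ | push {2}
  [5] u=4 | in ⊤ | out ⊤ | prev ⊥ | push {1,3}
  [6] u=0 | in ⊤ | out ⊤ | prev 0 | push {4}
  [7] u=2 | in ⊤ | out ⊤ | prev 0 | push {0}
  [8] u=1 | in ⊤ | out ⊤ | prev 3 | push {}
  [9] u=3 | in ⊤ | out ⊤ | ==
  [10] u=4 | in ⊤ | out ⊤ | ==
  [11] u=0 | in ⊤ | out ⊤ | ==

Converged values:
  [0] ⊤
  [1] ⊤
  [2] ⊤
  [3] ⊤
  [4] ⊤

⊤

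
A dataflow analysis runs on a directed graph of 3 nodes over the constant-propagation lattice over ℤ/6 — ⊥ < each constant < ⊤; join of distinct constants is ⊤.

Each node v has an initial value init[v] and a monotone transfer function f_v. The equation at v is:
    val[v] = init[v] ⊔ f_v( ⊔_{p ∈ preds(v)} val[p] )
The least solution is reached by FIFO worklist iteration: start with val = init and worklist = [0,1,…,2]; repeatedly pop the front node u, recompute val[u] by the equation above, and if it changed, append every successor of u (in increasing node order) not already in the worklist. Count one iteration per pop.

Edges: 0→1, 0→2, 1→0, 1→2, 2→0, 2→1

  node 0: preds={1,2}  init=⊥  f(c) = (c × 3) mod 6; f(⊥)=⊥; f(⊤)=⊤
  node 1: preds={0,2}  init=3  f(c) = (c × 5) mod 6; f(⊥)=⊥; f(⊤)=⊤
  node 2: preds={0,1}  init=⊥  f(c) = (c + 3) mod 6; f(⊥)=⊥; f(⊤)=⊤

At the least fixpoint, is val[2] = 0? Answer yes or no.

Trace (8 dequeues):
  [1] u=0 | in 3 | out 3 | prev ⊥ | push {}
  [2] u=1 | in 3 | out 3 | ==
  [3] u=2 | in 3 | out 0 | prev ⊥ | push {0,1}
  [4] u=0 | in ⊤ | out ⊤ | prev 3 | push {2}
  [5] u=1 | in ⊤ | out ⊤ | prev 3 | push {0}
  [6] u=2 | in ⊤ | out ⊤ | prev 0 | push {1}
  [7] u=0 | in ⊤ | out ⊤ | ==
  [8] u=1 | in ⊤ | out ⊤ | ==

Converged values:
  [0] ⊤
  [1] ⊤
  [2] ⊤

no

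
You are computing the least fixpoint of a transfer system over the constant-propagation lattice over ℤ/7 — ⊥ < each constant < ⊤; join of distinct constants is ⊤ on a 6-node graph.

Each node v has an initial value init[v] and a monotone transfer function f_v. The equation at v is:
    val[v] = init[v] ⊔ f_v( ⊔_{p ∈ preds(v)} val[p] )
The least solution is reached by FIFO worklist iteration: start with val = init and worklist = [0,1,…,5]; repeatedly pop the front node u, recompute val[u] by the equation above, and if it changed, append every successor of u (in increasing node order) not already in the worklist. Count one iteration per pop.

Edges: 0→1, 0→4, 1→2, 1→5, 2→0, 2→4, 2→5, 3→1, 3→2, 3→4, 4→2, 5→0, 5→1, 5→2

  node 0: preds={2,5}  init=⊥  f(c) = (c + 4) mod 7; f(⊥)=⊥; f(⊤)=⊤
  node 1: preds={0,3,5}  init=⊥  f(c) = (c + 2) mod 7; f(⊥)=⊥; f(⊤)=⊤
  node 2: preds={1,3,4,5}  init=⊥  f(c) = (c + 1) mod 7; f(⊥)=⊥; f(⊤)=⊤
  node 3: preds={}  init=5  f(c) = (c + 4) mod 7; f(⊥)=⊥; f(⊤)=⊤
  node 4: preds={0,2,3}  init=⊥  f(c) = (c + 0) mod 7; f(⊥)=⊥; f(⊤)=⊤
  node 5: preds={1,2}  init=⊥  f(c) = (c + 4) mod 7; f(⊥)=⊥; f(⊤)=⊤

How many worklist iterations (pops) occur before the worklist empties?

12

Worklist (12 pops):
  #1 pop 0: in=⊥ → ⊥ (no change)
  #2 pop 1: in=5 → 0 (was ⊥); enqueue []
  #3 pop 2: in=⊤ → ⊤ (was ⊥); enqueue [0]
  #4 pop 3: in=⊥ → 5 (no change)
  #5 pop 4: in=⊤ → ⊤ (was ⊥); enqueue [2]
  #6 pop 5: in=⊤ → ⊤ (was ⊥); enqueue [1]
  #7 pop 0: in=⊤ → ⊤ (was ⊥); enqueue [4]
  #8 pop 2: in=⊤ → ⊤ (no change)
  #9 pop 1: in=⊤ → ⊤ (was 0); enqueue [2,5]
  #10 pop 4: in=⊤ → ⊤ (no change)
  #11 pop 2: in=⊤ → ⊤ (no change)
  #12 pop 5: in=⊤ → ⊤ (no change)

Fixpoint:
  val[0] = ⊤
  val[1] = ⊤
  val[2] = ⊤
  val[3] = 5
  val[4] = ⊤
  val[5] = ⊤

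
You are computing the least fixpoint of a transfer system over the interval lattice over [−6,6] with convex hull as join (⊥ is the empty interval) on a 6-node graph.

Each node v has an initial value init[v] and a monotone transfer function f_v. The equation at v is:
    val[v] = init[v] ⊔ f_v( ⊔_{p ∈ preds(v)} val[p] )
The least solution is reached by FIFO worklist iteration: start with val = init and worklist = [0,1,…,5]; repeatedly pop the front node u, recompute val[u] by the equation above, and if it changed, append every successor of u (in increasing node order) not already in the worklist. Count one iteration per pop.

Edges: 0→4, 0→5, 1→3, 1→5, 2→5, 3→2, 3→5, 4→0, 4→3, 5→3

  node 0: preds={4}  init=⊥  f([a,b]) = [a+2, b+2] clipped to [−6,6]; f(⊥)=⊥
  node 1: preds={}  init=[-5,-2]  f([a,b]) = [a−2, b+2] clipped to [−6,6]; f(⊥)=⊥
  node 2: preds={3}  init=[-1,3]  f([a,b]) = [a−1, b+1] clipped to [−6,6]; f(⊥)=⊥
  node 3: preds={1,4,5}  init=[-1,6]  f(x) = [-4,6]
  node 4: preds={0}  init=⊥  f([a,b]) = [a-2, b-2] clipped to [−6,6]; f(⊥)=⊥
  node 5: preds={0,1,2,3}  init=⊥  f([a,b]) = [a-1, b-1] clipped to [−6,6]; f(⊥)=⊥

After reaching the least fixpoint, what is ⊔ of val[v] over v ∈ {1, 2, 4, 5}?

[-6,6]

Worklist (9 pops):
  #1 pop 0: in=⊥ → ⊥ (no change)
  #2 pop 1: in=⊥ → [-5,-2] (no change)
  #3 pop 2: in=[-1,6] → [-2,6] (was [-1,3]); enqueue []
  #4 pop 3: in=[-5,-2] → [-4,6] (was [-1,6]); enqueue [2]
  #5 pop 4: in=⊥ → ⊥ (no change)
  #6 pop 5: in=[-5,6] → [-6,5] (was ⊥); enqueue [3]
  #7 pop 2: in=[-4,6] → [-5,6] (was [-2,6]); enqueue [5]
  #8 pop 3: in=[-6,5] → [-4,6] (no change)
  #9 pop 5: in=[-5,6] → [-6,5] (no change)

Fixpoint:
  val[0] = ⊥
  val[1] = [-5,-2]
  val[2] = [-5,6]
  val[3] = [-4,6]
  val[4] = ⊥
  val[5] = [-6,5]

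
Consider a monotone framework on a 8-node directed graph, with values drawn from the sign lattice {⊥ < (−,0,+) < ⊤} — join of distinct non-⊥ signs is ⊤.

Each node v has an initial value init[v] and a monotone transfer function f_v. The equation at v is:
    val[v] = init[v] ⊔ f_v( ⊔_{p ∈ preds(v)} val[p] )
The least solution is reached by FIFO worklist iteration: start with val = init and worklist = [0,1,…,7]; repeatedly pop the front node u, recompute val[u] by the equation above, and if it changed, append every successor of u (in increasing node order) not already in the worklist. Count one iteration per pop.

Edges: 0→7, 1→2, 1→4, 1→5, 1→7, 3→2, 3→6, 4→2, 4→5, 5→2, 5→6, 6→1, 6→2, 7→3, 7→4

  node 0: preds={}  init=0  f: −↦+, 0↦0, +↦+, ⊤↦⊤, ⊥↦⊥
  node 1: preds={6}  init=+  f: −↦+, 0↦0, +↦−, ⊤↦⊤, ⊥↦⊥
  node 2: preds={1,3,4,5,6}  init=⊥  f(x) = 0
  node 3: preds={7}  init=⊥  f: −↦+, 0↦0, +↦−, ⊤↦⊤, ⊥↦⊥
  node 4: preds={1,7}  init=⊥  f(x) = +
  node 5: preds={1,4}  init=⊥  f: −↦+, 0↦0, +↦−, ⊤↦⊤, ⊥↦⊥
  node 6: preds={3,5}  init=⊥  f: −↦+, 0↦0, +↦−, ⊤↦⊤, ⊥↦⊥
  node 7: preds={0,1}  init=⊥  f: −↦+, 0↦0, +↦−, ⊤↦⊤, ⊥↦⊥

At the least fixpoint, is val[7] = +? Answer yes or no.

no

Worklist (18 pops):
  #1 pop 0: in=⊥ → 0 (no change)
  #2 pop 1: in=⊥ → + (no change)
  #3 pop 2: in=+ → 0 (was ⊥); enqueue []
  #4 pop 3: in=⊥ → ⊥ (no change)
  #5 pop 4: in=+ → + (was ⊥); enqueue [2]
  #6 pop 5: in=+ → − (was ⊥); enqueue []
  #7 pop 6: in=− → + (was ⊥); enqueue [1]
  #8 pop 7: in=⊤ → ⊤ (was ⊥); enqueue [3,4]
  #9 pop 2: in=⊤ → 0 (no change)
  #10 pop 1: in=+ → ⊤ (was +); enqueue [2,5,7]
  #11 pop 3: in=⊤ → ⊤ (was ⊥); enqueue [6]
  #12 pop 4: in=⊤ → + (no change)
  #13 pop 2: in=⊤ → 0 (no change)
  #14 pop 5: in=⊤ → ⊤ (was −); enqueue [2]
  #15 pop 7: in=⊤ → ⊤ (no change)
  #16 pop 6: in=⊤ → ⊤ (was +); enqueue [1]
  #17 pop 2: in=⊤ → 0 (no change)
  #18 pop 1: in=⊤ → ⊤ (no change)

Fixpoint:
  val[0] = 0
  val[1] = ⊤
  val[2] = 0
  val[3] = ⊤
  val[4] = +
  val[5] = ⊤
  val[6] = ⊤
  val[7] = ⊤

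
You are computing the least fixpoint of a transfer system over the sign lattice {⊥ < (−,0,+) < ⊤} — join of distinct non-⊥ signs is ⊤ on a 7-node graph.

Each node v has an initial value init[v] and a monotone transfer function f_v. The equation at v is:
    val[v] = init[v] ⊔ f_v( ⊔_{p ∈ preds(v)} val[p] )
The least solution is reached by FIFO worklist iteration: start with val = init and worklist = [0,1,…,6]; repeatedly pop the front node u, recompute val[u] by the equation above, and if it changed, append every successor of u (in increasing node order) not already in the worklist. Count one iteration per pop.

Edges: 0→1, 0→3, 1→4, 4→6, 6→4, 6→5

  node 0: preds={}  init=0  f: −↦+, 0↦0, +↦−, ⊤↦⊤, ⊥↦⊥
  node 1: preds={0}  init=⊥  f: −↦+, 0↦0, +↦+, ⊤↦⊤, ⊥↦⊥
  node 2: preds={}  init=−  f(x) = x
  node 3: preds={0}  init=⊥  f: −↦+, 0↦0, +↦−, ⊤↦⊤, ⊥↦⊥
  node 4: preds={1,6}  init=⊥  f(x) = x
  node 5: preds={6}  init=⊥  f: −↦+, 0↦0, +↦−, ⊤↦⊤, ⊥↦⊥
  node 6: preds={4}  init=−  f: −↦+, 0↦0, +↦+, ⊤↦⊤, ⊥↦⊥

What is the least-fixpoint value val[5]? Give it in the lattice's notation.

Iteration log — 9 steps:
  step 1. node 0  ⊔preds=⊥  new=0  stable
  step 2. node 1  ⊔preds=0  new=0  old=⊥  +wl: 
  step 3. node 2  ⊔preds=⊥  new=−  stable
  step 4. node 3  ⊔preds=0  new=0  old=⊥  +wl: 
  step 5. node 4  ⊔preds=⊤  new=⊤  old=⊥  +wl: 
  step 6. node 5  ⊔preds=−  new=+  old=⊥  +wl: 
  step 7. node 6  ⊔preds=⊤  new=⊤  old=−  +wl: 4,5
  step 8. node 4  ⊔preds=⊤  new=⊤  stable
  step 9. node 5  ⊔preds=⊤  new=⊤  old=+  +wl: 

Least fixpoint reached:
  node 0: 0
  node 1: 0
  node 2: −
  node 3: 0
  node 4: ⊤
  node 5: ⊤
  node 6: ⊤

⊤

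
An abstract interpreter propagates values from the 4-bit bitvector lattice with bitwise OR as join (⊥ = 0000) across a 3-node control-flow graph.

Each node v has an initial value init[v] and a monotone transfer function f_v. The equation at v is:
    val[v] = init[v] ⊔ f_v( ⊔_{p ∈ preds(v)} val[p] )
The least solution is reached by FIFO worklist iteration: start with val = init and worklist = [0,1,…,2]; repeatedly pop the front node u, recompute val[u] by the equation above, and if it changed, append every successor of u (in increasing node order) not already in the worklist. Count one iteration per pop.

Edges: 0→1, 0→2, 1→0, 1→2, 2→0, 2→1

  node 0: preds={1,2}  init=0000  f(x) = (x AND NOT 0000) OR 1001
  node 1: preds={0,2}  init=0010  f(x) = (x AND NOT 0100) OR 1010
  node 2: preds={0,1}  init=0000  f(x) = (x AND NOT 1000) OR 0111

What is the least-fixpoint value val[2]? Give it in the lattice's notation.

Trace (6 dequeues):
  [1] u=0 | in 0010 | out 1011 | prev 0000 | push {}
  [2] u=1 | in 1011 | out 1011 | prev 0010 | push {0}
  [3] u=2 | in 1011 | out 0111 | prev 0000 | push {1}
  [4] u=0 | in 1111 | out 1111 | prev 1011 | push {2}
  [5] u=1 | in 1111 | out 1011 | ==
  [6] u=2 | in 1111 | out 0111 | ==

Converged values:
  [0] 1111
  [1] 1011
  [2] 0111

0111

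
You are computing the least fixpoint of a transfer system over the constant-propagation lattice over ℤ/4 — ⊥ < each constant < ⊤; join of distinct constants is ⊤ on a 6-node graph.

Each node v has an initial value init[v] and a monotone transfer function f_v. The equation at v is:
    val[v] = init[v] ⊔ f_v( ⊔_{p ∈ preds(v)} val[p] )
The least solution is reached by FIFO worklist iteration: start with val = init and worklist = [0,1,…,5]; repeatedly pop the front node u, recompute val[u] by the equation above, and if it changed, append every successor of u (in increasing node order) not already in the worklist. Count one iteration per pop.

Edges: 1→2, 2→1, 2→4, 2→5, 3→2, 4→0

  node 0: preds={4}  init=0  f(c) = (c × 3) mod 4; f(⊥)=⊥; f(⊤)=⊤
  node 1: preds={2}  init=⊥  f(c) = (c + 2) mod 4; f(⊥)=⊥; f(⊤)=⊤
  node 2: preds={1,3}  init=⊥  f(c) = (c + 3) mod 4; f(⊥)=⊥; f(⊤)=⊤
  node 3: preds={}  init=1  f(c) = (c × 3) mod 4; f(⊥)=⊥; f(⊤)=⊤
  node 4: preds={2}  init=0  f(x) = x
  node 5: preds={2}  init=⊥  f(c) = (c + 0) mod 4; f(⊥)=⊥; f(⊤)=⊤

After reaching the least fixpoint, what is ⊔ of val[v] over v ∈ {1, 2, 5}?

⊤

Worklist (13 pops):
  #1 pop 0: in=0 → 0 (no change)
  #2 pop 1: in=⊥ → ⊥ (no change)
  #3 pop 2: in=1 → 0 (was ⊥); enqueue [1]
  #4 pop 3: in=⊥ → 1 (no change)
  #5 pop 4: in=0 → 0 (no change)
  #6 pop 5: in=0 → 0 (was ⊥); enqueue []
  #7 pop 1: in=0 → 2 (was ⊥); enqueue [2]
  #8 pop 2: in=⊤ → ⊤ (was 0); enqueue [1,4,5]
  #9 pop 1: in=⊤ → ⊤ (was 2); enqueue [2]
  #10 pop 4: in=⊤ → ⊤ (was 0); enqueue [0]
  #11 pop 5: in=⊤ → ⊤ (was 0); enqueue []
  #12 pop 2: in=⊤ → ⊤ (no change)
  #13 pop 0: in=⊤ → ⊤ (was 0); enqueue []

Fixpoint:
  val[0] = ⊤
  val[1] = ⊤
  val[2] = ⊤
  val[3] = 1
  val[4] = ⊤
  val[5] = ⊤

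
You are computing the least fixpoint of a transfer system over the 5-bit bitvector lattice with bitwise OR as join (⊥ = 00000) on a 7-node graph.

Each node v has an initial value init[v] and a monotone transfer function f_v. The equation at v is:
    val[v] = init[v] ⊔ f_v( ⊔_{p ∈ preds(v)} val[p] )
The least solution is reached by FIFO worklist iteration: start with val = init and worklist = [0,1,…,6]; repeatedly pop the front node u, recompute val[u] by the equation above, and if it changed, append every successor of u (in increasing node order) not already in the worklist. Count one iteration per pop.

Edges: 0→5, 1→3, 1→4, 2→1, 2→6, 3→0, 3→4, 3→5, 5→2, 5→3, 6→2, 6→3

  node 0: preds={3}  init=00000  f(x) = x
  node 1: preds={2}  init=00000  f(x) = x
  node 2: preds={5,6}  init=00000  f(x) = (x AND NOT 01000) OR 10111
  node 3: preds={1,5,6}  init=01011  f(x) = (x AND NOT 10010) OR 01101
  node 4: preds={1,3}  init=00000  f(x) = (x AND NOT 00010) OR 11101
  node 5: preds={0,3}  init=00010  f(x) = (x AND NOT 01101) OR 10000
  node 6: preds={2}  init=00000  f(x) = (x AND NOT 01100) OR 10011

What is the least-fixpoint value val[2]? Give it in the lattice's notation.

10111

Iteration log — 13 steps:
  step 1. node 0  ⊔preds=01011  new=01011  old=00000  +wl: 
  step 2. node 1  ⊔preds=00000  new=00000  stable
  step 3. node 2  ⊔preds=00010  new=10111  old=00000  +wl: 1
  step 4. node 3  ⊔preds=00010  new=01111  old=01011  +wl: 0
  step 5. node 4  ⊔preds=01111  new=11101  old=00000  +wl: 
  step 6. node 5  ⊔preds=01111  new=10010  old=00010  +wl: 2,3
  step 7. node 6  ⊔preds=10111  new=10011  old=00000  +wl: 
  step 8. node 1  ⊔preds=10111  new=10111  old=00000  +wl: 4
  step 9. node 0  ⊔preds=01111  new=01111  old=01011  +wl: 5
  step 10. node 2  ⊔preds=10011  new=10111  stable
  step 11. node 3  ⊔preds=10111  new=01111  stable
  step 12. node 4  ⊔preds=11111  new=11101  stable
  step 13. node 5  ⊔preds=01111  new=10010  stable

Least fixpoint reached:
  node 0: 01111
  node 1: 10111
  node 2: 10111
  node 3: 01111
  node 4: 11101
  node 5: 10010
  node 6: 10011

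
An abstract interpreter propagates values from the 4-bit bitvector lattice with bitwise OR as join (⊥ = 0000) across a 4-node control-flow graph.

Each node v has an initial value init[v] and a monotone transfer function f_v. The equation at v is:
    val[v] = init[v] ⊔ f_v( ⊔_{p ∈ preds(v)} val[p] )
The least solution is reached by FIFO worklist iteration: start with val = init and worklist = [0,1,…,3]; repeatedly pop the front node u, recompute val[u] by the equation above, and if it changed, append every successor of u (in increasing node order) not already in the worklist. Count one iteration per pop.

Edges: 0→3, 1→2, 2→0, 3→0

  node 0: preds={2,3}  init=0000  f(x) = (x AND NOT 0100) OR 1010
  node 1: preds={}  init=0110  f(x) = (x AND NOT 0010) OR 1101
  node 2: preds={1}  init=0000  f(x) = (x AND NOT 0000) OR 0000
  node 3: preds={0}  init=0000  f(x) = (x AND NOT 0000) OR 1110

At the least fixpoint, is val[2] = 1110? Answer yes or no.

Trace (7 dequeues):
  [1] u=0 | in 0000 | out 1010 | prev 0000 | push {}
  [2] u=1 | in 0000 | out 1111 | prev 0110 | push {}
  [3] u=2 | in 1111 | out 1111 | prev 0000 | push {0}
  [4] u=3 | in 1010 | out 1110 | prev 0000 | push {}
  [5] u=0 | in 1111 | out 1011 | prev 1010 | push {3}
  [6] u=3 | in 1011 | out 1111 | prev 1110 | push {0}
  [7] u=0 | in 1111 | out 1011 | ==

Converged values:
  [0] 1011
  [1] 1111
  [2] 1111
  [3] 1111

no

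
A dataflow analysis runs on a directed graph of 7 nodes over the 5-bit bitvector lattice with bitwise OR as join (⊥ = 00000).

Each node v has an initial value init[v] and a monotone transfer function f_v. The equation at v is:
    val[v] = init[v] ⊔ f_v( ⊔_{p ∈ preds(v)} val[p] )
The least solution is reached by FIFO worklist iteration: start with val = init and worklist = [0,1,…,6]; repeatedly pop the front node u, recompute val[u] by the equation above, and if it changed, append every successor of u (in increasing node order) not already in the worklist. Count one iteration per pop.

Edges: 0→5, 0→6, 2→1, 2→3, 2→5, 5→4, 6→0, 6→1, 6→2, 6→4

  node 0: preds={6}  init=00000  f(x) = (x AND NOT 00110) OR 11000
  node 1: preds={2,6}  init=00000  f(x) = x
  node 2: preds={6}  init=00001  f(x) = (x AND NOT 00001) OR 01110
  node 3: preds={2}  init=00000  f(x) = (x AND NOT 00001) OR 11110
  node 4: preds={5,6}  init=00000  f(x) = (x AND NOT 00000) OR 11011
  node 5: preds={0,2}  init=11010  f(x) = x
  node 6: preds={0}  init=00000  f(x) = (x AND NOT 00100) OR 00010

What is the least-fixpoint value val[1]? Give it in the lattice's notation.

11111

Iteration log — 14 steps:
  step 1. node 0  ⊔preds=00000  new=11000  old=00000  +wl: 
  step 2. node 1  ⊔preds=00001  new=00001  old=00000  +wl: 
  step 3. node 2  ⊔preds=00000  new=01111  old=00001  +wl: 1
  step 4. node 3  ⊔preds=01111  new=11110  old=00000  +wl: 
  step 5. node 4  ⊔preds=11010  new=11011  old=00000  +wl: 
  step 6. node 5  ⊔preds=11111  new=11111  old=11010  +wl: 4
  step 7. node 6  ⊔preds=11000  new=11010  old=00000  +wl: 0,2
  step 8. node 1  ⊔preds=11111  new=11111  old=00001  +wl: 
  step 9. node 4  ⊔preds=11111  new=11111  old=11011  +wl: 
  step 10. node 0  ⊔preds=11010  new=11000  stable
  step 11. node 2  ⊔preds=11010  new=11111  old=01111  +wl: 1,3,5
  step 12. node 1  ⊔preds=11111  new=11111  stable
  step 13. node 3  ⊔preds=11111  new=11110  stable
  step 14. node 5  ⊔preds=11111  new=11111  stable

Least fixpoint reached:
  node 0: 11000
  node 1: 11111
  node 2: 11111
  node 3: 11110
  node 4: 11111
  node 5: 11111
  node 6: 11010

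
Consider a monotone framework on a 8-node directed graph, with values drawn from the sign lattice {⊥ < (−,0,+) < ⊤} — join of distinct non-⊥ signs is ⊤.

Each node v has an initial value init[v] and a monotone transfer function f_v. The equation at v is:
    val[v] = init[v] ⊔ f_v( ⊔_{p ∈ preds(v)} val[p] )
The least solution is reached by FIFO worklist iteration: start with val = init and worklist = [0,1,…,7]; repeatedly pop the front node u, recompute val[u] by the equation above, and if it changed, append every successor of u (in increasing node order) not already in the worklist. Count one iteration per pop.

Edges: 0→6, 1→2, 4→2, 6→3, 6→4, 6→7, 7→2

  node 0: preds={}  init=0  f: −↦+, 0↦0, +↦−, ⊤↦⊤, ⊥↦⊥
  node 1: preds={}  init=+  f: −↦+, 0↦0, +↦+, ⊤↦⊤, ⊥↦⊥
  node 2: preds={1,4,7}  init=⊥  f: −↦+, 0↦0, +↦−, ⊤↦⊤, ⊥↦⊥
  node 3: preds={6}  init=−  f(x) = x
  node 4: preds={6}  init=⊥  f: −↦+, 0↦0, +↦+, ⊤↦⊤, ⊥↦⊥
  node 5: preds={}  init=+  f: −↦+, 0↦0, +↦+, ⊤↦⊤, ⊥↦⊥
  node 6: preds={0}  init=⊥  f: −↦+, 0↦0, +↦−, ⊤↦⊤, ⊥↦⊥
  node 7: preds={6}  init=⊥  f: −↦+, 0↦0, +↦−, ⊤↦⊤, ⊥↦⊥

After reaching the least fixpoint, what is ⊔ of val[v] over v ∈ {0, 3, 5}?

Iteration log — 11 steps:
  step 1. node 0  ⊔preds=⊥  new=0  stable
  step 2. node 1  ⊔preds=⊥  new=+  stable
  step 3. node 2  ⊔preds=+  new=−  old=⊥  +wl: 
  step 4. node 3  ⊔preds=⊥  new=−  stable
  step 5. node 4  ⊔preds=⊥  new=⊥  stable
  step 6. node 5  ⊔preds=⊥  new=+  stable
  step 7. node 6  ⊔preds=0  new=0  old=⊥  +wl: 3,4
  step 8. node 7  ⊔preds=0  new=0  old=⊥  +wl: 2
  step 9. node 3  ⊔preds=0  new=⊤  old=−  +wl: 
  step 10. node 4  ⊔preds=0  new=0  old=⊥  +wl: 
  step 11. node 2  ⊔preds=⊤  new=⊤  old=−  +wl: 

Least fixpoint reached:
  node 0: 0
  node 1: +
  node 2: ⊤
  node 3: ⊤
  node 4: 0
  node 5: +
  node 6: 0
  node 7: 0

⊤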